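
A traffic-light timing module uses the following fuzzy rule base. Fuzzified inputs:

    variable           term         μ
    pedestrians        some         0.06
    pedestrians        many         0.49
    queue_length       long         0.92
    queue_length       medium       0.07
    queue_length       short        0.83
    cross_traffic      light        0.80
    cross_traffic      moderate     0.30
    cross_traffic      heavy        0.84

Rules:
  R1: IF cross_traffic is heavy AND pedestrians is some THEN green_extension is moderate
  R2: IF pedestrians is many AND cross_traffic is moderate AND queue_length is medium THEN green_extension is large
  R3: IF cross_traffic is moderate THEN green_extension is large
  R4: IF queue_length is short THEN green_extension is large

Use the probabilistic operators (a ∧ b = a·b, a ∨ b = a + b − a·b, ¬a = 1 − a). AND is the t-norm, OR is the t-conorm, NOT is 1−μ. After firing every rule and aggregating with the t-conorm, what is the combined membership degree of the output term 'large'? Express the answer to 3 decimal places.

R1: heavy=0.84, some=0.06; AND[a·b] → w = 0.0504
R2: many=0.49, moderate=0.30, medium=0.07; AND[a·b] → w = 0.0103
R3: moderate=0.30 → w = 0.3000
R4: short=0.83 → w = 0.8300
Rules with consequent 'large': {R2, R3, R4} → strengths 0.0103, 0.3000, 0.8300
Aggregate via t-conorm [a + b − a·b]: 0.8822

0.882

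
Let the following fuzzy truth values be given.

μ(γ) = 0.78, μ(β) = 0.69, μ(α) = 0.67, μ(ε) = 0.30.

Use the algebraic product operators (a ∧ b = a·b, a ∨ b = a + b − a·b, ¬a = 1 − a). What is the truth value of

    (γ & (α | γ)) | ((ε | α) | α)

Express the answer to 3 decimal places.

α | γ = a + b − a·b on (0.6700, 0.7800) = 0.9274
γ & (α | γ) = a·b on (0.7800, 0.9274) = 0.7234
ε | α = a + b − a·b on (0.3000, 0.6700) = 0.7690
(ε | α) | α = a + b − a·b on (0.7690, 0.6700) = 0.9238
(γ & (α | γ)) | ((ε | α) | α) = a + b − a·b on (0.7234, 0.9238) = 0.9789

0.979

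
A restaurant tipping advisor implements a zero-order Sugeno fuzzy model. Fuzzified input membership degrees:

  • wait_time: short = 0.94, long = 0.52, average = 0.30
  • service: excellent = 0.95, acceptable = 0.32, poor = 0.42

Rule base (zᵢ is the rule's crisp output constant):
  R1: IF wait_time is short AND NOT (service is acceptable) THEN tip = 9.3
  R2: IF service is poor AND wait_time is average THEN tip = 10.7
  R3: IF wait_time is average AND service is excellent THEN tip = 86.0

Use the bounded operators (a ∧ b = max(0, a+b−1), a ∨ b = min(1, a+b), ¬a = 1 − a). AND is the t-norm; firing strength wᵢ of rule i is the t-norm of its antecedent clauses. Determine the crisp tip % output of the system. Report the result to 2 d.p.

R1 (z=9.3): short=0.94, ¬acceptable=1−0.32=0.68; AND[max(0, a+b−1)] → w = 0.62
R2 (z=10.7): poor=0.42, average=0.30; AND[max(0, a+b−1)] → w = 0.00
R3 (z=86.0): average=0.30, excellent=0.95; AND[max(0, a+b−1)] → w = 0.25
Weighted average = (0.62·9.3 + 0.00·10.7 + 0.25·86.0) / (0.62 + 0.00 + 0.25)
  = 27.2660 / 0.8700 = 31.34

31.34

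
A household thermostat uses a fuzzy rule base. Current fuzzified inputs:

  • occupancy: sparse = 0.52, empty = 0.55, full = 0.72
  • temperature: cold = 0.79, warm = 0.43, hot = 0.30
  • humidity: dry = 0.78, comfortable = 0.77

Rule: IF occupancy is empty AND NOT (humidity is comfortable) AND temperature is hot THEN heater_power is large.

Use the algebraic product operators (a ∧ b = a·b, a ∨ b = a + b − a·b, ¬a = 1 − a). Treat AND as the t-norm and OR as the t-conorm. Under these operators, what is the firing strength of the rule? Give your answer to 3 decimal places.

0.038

firing strength: empty=0.55, ¬comfortable=1−0.77=0.23, hot=0.30; AND[a·b] → w = 0.0379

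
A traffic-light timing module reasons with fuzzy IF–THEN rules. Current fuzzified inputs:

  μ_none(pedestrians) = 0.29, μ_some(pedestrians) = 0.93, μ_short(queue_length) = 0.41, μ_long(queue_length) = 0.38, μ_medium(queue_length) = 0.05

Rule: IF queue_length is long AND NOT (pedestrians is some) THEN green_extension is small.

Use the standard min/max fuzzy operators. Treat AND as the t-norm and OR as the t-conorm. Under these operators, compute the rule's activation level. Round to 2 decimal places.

firing strength: long=0.38, ¬some=1−0.93=0.07; AND[min(a, b)] → w = 0.07

0.07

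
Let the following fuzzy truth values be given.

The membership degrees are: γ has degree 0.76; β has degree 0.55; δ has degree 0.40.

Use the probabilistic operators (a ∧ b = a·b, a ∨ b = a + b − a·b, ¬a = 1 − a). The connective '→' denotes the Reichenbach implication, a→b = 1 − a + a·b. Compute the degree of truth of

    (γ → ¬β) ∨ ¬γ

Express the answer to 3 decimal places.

0.682

¬β = 1 − 0.5500 = 0.4500
γ → ¬β  [Reichenbach: 1 − a + a·b] with a=0.7600, b=0.4500 → 0.5820
¬γ = 1 − 0.7600 = 0.2400
(γ → ¬β) ∨ ¬γ = a + b − a·b on (0.5820, 0.2400) = 0.6823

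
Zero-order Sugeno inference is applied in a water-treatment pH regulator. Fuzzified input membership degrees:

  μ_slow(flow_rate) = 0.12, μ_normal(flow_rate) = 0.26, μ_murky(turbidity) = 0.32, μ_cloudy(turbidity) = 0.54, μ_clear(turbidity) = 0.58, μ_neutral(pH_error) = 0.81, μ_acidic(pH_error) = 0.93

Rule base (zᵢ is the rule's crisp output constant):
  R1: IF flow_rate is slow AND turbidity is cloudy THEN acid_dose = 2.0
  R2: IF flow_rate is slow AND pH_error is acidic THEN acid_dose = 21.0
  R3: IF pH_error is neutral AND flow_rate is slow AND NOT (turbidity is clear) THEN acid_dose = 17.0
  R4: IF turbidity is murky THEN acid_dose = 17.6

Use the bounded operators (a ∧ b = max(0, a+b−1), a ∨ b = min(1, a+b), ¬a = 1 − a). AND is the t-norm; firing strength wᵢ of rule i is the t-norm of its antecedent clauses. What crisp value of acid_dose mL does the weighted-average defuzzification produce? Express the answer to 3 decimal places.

18.059

R1 (z=2.0): slow=0.12, cloudy=0.54; AND[max(0, a+b−1)] → w = 0.00
R2 (z=21.0): slow=0.12, acidic=0.93; AND[max(0, a+b−1)] → w = 0.05
R3 (z=17.0): neutral=0.81, slow=0.12, ¬clear=1−0.58=0.42; AND[max(0, a+b−1)] → w = 0.00
R4 (z=17.6): murky=0.32 → w = 0.32
Weighted average = (0.00·2.0 + 0.05·21.0 + 0.00·17.0 + 0.32·17.6) / (0.00 + 0.05 + 0.00 + 0.32)
  = 6.6820 / 0.3700 = 18.059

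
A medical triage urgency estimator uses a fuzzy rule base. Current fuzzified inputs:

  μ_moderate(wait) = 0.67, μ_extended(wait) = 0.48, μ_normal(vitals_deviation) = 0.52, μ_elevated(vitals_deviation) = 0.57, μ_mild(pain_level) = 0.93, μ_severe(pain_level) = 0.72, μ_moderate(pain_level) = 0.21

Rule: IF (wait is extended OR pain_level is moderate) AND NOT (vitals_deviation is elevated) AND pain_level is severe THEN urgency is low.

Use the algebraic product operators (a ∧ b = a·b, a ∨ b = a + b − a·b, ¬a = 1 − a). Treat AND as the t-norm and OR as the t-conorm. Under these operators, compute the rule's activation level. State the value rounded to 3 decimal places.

firing strength: (extended=0.48 OR moderate=0.21) = 0.5892; AND[a·b] with ¬elevated=1−0.57=0.43, severe=0.72 → w = 0.1824

0.182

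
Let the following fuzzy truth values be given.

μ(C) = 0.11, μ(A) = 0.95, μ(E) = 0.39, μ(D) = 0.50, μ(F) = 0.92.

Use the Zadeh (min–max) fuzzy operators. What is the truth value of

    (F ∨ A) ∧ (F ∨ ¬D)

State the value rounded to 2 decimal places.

F ∨ A = max(a, b) on (0.92, 0.95) = 0.95
¬D = 1 − 0.50 = 0.50
F ∨ ¬D = max(a, b) on (0.92, 0.50) = 0.92
(F ∨ A) ∧ (F ∨ ¬D) = min(a, b) on (0.95, 0.92) = 0.92

0.92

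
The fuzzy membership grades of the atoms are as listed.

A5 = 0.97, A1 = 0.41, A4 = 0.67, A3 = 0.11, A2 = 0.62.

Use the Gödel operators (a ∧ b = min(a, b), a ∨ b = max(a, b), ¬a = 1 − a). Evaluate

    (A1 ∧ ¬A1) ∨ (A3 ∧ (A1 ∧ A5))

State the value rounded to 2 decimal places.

¬A1 = 1 − 0.41 = 0.59
A1 ∧ ¬A1 = min(a, b) on (0.41, 0.59) = 0.41
A1 ∧ A5 = min(a, b) on (0.41, 0.97) = 0.41
A3 ∧ (A1 ∧ A5) = min(a, b) on (0.11, 0.41) = 0.11
(A1 ∧ ¬A1) ∨ (A3 ∧ (A1 ∧ A5)) = max(a, b) on (0.41, 0.11) = 0.41

0.41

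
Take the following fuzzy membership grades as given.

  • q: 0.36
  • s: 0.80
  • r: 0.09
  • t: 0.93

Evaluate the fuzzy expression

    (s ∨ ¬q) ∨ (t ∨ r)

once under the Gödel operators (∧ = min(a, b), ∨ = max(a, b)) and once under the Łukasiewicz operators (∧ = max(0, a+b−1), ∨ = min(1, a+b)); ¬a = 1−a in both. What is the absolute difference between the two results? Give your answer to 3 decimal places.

0.070

Under Gödel:
  ¬q = 1 − 0.36 = 0.64
  s ∨ ¬q = max(a, b) on (0.80, 0.64) = 0.80
  t ∨ r = max(a, b) on (0.93, 0.09) = 0.93
  (s ∨ ¬q) ∨ (t ∨ r) = max(a, b) on (0.80, 0.93) = 0.93
  → value = 0.9300
Under Łukasiewicz:
  ¬q = 1 − 0.36 = 0.64
  s ∨ ¬q = min(1, a+b) on (0.80, 0.64) = 1.00
  t ∨ r = min(1, a+b) on (0.93, 0.09) = 1.00
  (s ∨ ¬q) ∨ (t ∨ r) = min(1, a+b) on (1.00, 1.00) = 1.00
  → value = 1.0000
|0.9300 − 1.0000| = 0.070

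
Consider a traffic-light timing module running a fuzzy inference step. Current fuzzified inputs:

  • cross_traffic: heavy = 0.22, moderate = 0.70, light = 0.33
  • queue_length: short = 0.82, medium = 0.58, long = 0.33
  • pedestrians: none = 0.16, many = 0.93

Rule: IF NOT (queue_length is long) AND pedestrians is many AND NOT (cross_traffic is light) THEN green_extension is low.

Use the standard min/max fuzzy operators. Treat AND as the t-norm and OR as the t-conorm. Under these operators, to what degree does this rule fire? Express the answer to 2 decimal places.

firing strength: ¬long=1−0.33=0.67, many=0.93, ¬light=1−0.33=0.67; AND[min(a, b)] → w = 0.67

0.67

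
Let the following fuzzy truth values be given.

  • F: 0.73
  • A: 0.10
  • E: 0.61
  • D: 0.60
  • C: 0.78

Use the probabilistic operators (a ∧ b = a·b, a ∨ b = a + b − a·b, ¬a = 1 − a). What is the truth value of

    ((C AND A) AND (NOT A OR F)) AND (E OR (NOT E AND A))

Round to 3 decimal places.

0.047

C AND A = a·b on (0.7800, 0.1000) = 0.0780
NOT A = 1 − 0.1000 = 0.9000
NOT A OR F = a + b − a·b on (0.9000, 0.7300) = 0.9730
(C AND A) AND (NOT A OR F) = a·b on (0.0780, 0.9730) = 0.0759
NOT E = 1 − 0.6100 = 0.3900
NOT E AND A = a·b on (0.3900, 0.1000) = 0.0390
E OR (NOT E AND A) = a + b − a·b on (0.6100, 0.0390) = 0.6252
((C AND A) AND (NOT A OR F)) AND (E OR (NOT E AND A)) = a·b on (0.0759, 0.6252) = 0.0474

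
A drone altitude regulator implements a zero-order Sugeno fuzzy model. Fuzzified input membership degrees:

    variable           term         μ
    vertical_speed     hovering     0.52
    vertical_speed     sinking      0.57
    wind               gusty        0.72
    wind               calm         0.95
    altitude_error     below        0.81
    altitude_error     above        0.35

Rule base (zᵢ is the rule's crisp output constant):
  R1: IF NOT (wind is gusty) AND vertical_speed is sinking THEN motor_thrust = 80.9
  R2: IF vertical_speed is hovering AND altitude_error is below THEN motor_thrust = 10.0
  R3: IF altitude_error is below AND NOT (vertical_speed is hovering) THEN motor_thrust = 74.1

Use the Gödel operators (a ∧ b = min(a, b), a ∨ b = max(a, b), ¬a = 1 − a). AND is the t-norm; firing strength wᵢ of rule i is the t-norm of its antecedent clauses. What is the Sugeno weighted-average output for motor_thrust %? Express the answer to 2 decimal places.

49.55

R1 (z=80.9): ¬gusty=1−0.72=0.28, sinking=0.57; AND[min(a, b)] → w = 0.28
R2 (z=10.0): hovering=0.52, below=0.81; AND[min(a, b)] → w = 0.52
R3 (z=74.1): below=0.81, ¬hovering=1−0.52=0.48; AND[min(a, b)] → w = 0.48
Weighted average = (0.28·80.9 + 0.52·10.0 + 0.48·74.1) / (0.28 + 0.52 + 0.48)
  = 63.4200 / 1.2800 = 49.55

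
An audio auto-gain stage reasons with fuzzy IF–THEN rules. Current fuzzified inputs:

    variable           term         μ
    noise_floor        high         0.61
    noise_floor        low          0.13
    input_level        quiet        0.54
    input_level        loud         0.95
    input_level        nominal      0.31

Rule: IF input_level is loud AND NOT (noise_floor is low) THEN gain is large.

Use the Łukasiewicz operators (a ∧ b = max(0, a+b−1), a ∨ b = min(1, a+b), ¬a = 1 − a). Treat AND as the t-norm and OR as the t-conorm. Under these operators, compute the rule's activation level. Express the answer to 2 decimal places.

0.82

firing strength: loud=0.95, ¬low=1−0.13=0.87; AND[max(0, a+b−1)] → w = 0.82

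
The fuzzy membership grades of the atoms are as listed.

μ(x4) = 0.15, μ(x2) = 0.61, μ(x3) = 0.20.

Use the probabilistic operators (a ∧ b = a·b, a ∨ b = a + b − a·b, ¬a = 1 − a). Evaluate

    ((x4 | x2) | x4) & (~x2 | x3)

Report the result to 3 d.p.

x4 | x2 = a + b − a·b on (0.1500, 0.6100) = 0.6685
(x4 | x2) | x4 = a + b − a·b on (0.6685, 0.1500) = 0.7182
~x2 = 1 − 0.6100 = 0.3900
~x2 | x3 = a + b − a·b on (0.3900, 0.2000) = 0.5120
((x4 | x2) | x4) & (~x2 | x3) = a·b on (0.7182, 0.5120) = 0.3677

0.368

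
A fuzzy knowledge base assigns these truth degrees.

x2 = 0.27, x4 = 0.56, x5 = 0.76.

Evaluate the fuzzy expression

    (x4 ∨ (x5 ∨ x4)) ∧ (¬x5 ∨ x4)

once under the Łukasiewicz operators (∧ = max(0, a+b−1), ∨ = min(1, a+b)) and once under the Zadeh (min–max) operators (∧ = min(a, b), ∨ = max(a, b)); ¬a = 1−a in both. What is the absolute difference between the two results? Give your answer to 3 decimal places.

0.240

Under Łukasiewicz:
  x5 ∨ x4 = min(1, a+b) on (0.76, 0.56) = 1.00
  x4 ∨ (x5 ∨ x4) = min(1, a+b) on (0.56, 1.00) = 1.00
  ¬x5 = 1 − 0.76 = 0.24
  ¬x5 ∨ x4 = min(1, a+b) on (0.24, 0.56) = 0.80
  (x4 ∨ (x5 ∨ x4)) ∧ (¬x5 ∨ x4) = max(0, a+b−1) on (1.00, 0.80) = 0.80
  → value = 0.8000
Under Zadeh (min–max):
  x5 ∨ x4 = max(a, b) on (0.76, 0.56) = 0.76
  x4 ∨ (x5 ∨ x4) = max(a, b) on (0.56, 0.76) = 0.76
  ¬x5 = 1 − 0.76 = 0.24
  ¬x5 ∨ x4 = max(a, b) on (0.24, 0.56) = 0.56
  (x4 ∨ (x5 ∨ x4)) ∧ (¬x5 ∨ x4) = min(a, b) on (0.76, 0.56) = 0.56
  → value = 0.5600
|0.8000 − 0.5600| = 0.240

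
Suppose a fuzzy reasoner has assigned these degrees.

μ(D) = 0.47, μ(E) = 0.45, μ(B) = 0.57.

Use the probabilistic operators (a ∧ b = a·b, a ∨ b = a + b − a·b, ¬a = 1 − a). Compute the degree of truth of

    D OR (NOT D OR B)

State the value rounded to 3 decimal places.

NOT D = 1 − 0.4700 = 0.5300
NOT D OR B = a + b − a·b on (0.5300, 0.5700) = 0.7979
D OR (NOT D OR B) = a + b − a·b on (0.4700, 0.7979) = 0.8929

0.893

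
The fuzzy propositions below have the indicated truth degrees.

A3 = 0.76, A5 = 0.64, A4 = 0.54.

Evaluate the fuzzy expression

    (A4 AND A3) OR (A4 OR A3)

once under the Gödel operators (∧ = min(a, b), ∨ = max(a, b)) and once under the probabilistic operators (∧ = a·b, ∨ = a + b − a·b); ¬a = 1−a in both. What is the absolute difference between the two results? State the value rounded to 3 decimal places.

0.175

Under Gödel:
  A4 AND A3 = min(a, b) on (0.54, 0.76) = 0.54
  A4 OR A3 = max(a, b) on (0.54, 0.76) = 0.76
  (A4 AND A3) OR (A4 OR A3) = max(a, b) on (0.54, 0.76) = 0.76
  → value = 0.7600
Under probabilistic:
  A4 AND A3 = a·b on (0.5400, 0.7600) = 0.4104
  A4 OR A3 = a + b − a·b on (0.5400, 0.7600) = 0.8896
  (A4 AND A3) OR (A4 OR A3) = a + b − a·b on (0.4104, 0.8896) = 0.9349
  → value = 0.9349
|0.7600 − 0.9349| = 0.175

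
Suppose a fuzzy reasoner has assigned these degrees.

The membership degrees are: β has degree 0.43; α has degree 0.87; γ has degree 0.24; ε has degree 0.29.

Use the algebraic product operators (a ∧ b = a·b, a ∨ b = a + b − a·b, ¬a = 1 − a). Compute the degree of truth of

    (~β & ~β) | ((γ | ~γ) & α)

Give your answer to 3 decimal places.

0.805

~β = 1 − 0.4300 = 0.5700
~β = 1 − 0.4300 = 0.5700
~β & ~β = a·b on (0.5700, 0.5700) = 0.3249
~γ = 1 − 0.2400 = 0.7600
γ | ~γ = a + b − a·b on (0.2400, 0.7600) = 0.8176
(γ | ~γ) & α = a·b on (0.8176, 0.8700) = 0.7113
(~β & ~β) | ((γ | ~γ) & α) = a + b − a·b on (0.3249, 0.7113) = 0.8051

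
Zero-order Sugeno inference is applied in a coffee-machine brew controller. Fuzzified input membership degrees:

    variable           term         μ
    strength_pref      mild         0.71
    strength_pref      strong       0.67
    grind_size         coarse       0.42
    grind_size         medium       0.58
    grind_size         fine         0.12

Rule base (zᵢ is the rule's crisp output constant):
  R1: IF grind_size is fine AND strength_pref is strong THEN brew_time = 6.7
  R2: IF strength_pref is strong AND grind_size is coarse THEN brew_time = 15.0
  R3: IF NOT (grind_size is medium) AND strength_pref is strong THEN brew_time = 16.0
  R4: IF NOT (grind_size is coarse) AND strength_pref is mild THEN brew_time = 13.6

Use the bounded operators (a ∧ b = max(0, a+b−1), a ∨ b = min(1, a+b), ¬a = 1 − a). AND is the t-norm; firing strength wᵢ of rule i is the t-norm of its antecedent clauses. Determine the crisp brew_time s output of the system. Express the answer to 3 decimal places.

R1 (z=6.7): fine=0.12, strong=0.67; AND[max(0, a+b−1)] → w = 0.00
R2 (z=15.0): strong=0.67, coarse=0.42; AND[max(0, a+b−1)] → w = 0.09
R3 (z=16.0): ¬medium=1−0.58=0.42, strong=0.67; AND[max(0, a+b−1)] → w = 0.09
R4 (z=13.6): ¬coarse=1−0.42=0.58, mild=0.71; AND[max(0, a+b−1)] → w = 0.29
Weighted average = (0.00·6.7 + 0.09·15.0 + 0.09·16.0 + 0.29·13.6) / (0.00 + 0.09 + 0.09 + 0.29)
  = 6.7340 / 0.4700 = 14.328

14.328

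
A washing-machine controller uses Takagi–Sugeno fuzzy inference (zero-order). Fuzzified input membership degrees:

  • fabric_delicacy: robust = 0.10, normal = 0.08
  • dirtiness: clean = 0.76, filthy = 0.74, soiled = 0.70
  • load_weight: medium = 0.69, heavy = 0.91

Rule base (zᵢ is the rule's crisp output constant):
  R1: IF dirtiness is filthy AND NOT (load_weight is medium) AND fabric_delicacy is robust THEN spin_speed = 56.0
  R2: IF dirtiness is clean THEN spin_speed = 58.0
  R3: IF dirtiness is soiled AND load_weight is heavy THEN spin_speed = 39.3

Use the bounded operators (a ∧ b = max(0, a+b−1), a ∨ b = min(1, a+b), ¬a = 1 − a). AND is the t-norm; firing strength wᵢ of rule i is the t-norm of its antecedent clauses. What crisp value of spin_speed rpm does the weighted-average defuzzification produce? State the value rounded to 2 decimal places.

R1 (z=56.0): filthy=0.74, ¬medium=1−0.69=0.31, robust=0.10; AND[max(0, a+b−1)] → w = 0.00
R2 (z=58.0): clean=0.76 → w = 0.76
R3 (z=39.3): soiled=0.70, heavy=0.91; AND[max(0, a+b−1)] → w = 0.61
Weighted average = (0.00·56.0 + 0.76·58.0 + 0.61·39.3) / (0.00 + 0.76 + 0.61)
  = 68.0530 / 1.3700 = 49.67

49.67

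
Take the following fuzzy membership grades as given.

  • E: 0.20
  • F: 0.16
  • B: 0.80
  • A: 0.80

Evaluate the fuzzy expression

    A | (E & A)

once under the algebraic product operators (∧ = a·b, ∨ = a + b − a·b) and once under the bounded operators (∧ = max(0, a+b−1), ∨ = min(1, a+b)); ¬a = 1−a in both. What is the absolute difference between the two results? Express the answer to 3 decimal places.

0.032

Under algebraic product:
  E & A = a·b on (0.2000, 0.8000) = 0.1600
  A | (E & A) = a + b − a·b on (0.8000, 0.1600) = 0.8320
  → value = 0.8320
Under bounded:
  E & A = max(0, a+b−1) on (0.20, 0.80) = 0.00
  A | (E & A) = min(1, a+b) on (0.80, 0.00) = 0.80
  → value = 0.8000
|0.8320 − 0.8000| = 0.032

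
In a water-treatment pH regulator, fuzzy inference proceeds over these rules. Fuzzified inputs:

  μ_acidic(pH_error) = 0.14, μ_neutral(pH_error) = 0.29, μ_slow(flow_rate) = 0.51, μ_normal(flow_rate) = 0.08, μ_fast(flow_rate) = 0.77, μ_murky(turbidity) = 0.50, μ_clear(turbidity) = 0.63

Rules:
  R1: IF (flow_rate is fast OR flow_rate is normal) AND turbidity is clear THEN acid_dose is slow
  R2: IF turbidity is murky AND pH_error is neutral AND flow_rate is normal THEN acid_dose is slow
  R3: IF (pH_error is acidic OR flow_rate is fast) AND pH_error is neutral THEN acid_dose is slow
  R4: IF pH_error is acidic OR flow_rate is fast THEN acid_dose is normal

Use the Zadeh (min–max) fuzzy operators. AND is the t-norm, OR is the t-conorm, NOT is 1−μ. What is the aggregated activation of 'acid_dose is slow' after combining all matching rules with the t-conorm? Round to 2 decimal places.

0.63

R1: (fast=0.77 OR normal=0.08) = 0.77; AND[min(a, b)] with clear=0.63 → w = 0.63
R2: murky=0.50, neutral=0.29, normal=0.08; AND[min(a, b)] → w = 0.08
R3: (acidic=0.14 OR fast=0.77) = 0.77; AND[min(a, b)] with neutral=0.29 → w = 0.29
R4: acidic=0.14, fast=0.77; OR[max(a, b)] → w = 0.77
Rules with consequent 'slow': {R1, R2, R3} → strengths 0.63, 0.08, 0.29
Aggregate via t-conorm [max(a, b)]: 0.63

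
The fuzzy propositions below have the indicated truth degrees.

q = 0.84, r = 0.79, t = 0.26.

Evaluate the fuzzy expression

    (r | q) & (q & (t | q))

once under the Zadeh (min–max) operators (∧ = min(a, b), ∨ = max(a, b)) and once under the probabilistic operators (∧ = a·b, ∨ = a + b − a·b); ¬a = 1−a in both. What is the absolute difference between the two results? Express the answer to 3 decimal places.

Under Zadeh (min–max):
  r | q = max(a, b) on (0.79, 0.84) = 0.84
  t | q = max(a, b) on (0.26, 0.84) = 0.84
  q & (t | q) = min(a, b) on (0.84, 0.84) = 0.84
  (r | q) & (q & (t | q)) = min(a, b) on (0.84, 0.84) = 0.84
  → value = 0.8400
Under probabilistic:
  r | q = a + b − a·b on (0.7900, 0.8400) = 0.9664
  t | q = a + b − a·b on (0.2600, 0.8400) = 0.8816
  q & (t | q) = a·b on (0.8400, 0.8816) = 0.7405
  (r | q) & (q & (t | q)) = a·b on (0.9664, 0.7405) = 0.7157
  → value = 0.7157
|0.8400 − 0.7157| = 0.124

0.124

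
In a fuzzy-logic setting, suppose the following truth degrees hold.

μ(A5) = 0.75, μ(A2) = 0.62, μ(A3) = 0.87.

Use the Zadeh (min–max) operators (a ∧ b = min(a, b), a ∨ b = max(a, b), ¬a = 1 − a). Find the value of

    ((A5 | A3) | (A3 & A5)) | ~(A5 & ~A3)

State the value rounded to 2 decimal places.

0.87

A5 | A3 = max(a, b) on (0.75, 0.87) = 0.87
A3 & A5 = min(a, b) on (0.87, 0.75) = 0.75
(A5 | A3) | (A3 & A5) = max(a, b) on (0.87, 0.75) = 0.87
~A3 = 1 − 0.87 = 0.13
A5 & ~A3 = min(a, b) on (0.75, 0.13) = 0.13
~(A5 & ~A3) = 1 − 0.13 = 0.87
((A5 | A3) | (A3 & A5)) | ~(A5 & ~A3) = max(a, b) on (0.87, 0.87) = 0.87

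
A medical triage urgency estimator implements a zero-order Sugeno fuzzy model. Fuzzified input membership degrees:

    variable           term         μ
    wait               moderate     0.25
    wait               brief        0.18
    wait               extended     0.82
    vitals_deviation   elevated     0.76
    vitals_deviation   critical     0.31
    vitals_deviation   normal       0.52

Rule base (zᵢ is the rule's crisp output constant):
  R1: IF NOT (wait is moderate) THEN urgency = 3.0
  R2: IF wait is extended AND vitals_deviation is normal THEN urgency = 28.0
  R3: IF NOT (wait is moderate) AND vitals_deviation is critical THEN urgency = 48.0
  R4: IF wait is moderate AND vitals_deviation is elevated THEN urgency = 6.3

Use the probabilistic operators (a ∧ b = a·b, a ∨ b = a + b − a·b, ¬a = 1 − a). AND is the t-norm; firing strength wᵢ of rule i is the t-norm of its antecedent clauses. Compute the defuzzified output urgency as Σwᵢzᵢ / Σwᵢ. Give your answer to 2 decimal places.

16.60

R1 (z=3.0): ¬moderate=1−0.25=0.75 → w = 0.7500
R2 (z=28.0): extended=0.82, normal=0.52; AND[a·b] → w = 0.4264
R3 (z=48.0): ¬moderate=1−0.25=0.75, critical=0.31; AND[a·b] → w = 0.2325
R4 (z=6.3): moderate=0.25, elevated=0.76; AND[a·b] → w = 0.1900
Weighted average = (0.7500·3.0 + 0.4264·28.0 + 0.2325·48.0 + 0.1900·6.3) / (0.7500 + 0.4264 + 0.2325 + 0.1900)
  = 26.5462 / 1.5989 = 16.60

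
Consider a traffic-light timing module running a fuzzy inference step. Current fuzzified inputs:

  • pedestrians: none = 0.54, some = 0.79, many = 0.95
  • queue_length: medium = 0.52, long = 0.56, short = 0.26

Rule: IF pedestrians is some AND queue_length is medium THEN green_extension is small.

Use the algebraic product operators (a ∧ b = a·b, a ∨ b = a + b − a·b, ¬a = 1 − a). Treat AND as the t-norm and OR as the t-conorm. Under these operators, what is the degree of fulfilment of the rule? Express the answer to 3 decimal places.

firing strength: some=0.79, medium=0.52; AND[a·b] → w = 0.4108

0.411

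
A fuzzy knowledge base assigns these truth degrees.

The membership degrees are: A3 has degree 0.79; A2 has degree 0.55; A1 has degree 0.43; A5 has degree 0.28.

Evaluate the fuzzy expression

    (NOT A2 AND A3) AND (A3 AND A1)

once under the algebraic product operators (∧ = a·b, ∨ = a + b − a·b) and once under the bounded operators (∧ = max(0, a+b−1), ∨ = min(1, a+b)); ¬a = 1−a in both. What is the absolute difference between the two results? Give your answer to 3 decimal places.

Under algebraic product:
  NOT A2 = 1 − 0.5500 = 0.4500
  NOT A2 AND A3 = a·b on (0.4500, 0.7900) = 0.3555
  A3 AND A1 = a·b on (0.7900, 0.4300) = 0.3397
  (NOT A2 AND A3) AND (A3 AND A1) = a·b on (0.3555, 0.3397) = 0.1208
  → value = 0.1208
Under bounded:
  NOT A2 = 1 − 0.55 = 0.45
  NOT A2 AND A3 = max(0, a+b−1) on (0.45, 0.79) = 0.24
  A3 AND A1 = max(0, a+b−1) on (0.79, 0.43) = 0.22
  (NOT A2 AND A3) AND (A3 AND A1) = max(0, a+b−1) on (0.24, 0.22) = 0.00
  → value = 0.0000
|0.1208 − 0.0000| = 0.121

0.121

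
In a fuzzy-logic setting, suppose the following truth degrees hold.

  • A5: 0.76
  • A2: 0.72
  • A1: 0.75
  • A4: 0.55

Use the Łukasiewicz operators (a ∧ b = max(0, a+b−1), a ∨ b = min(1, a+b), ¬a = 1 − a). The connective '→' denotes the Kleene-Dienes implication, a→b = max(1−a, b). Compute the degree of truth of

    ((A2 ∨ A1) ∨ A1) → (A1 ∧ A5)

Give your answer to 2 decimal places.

A2 ∨ A1 = min(1, a+b) on (0.72, 0.75) = 1.00
(A2 ∨ A1) ∨ A1 = min(1, a+b) on (1.00, 0.75) = 1.00
A1 ∧ A5 = max(0, a+b−1) on (0.75, 0.76) = 0.51
((A2 ∨ A1) ∨ A1) → (A1 ∧ A5)  [Kleene-Dienes: max(1−a, b)] with a=1.00, b=0.51 → 0.51

0.51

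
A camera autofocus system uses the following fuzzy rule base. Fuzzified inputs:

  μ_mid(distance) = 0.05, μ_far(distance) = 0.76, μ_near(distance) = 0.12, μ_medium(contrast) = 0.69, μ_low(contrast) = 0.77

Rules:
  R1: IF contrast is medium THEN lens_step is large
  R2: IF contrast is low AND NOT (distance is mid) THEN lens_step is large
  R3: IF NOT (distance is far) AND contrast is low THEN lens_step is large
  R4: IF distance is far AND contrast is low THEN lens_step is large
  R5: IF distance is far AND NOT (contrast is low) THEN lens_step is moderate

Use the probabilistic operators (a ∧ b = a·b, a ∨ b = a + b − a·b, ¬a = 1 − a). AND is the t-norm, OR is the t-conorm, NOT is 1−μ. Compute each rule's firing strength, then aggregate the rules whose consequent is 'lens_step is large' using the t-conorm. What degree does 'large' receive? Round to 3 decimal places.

R1: medium=0.69 → w = 0.6900
R2: low=0.77, ¬mid=1−0.05=0.95; AND[a·b] → w = 0.7315
R3: ¬far=1−0.76=0.24, low=0.77; AND[a·b] → w = 0.1848
R4: far=0.76, low=0.77; AND[a·b] → w = 0.5852
R5: far=0.76, ¬low=1−0.77=0.23; AND[a·b] → w = 0.1748
Rules with consequent 'large': {R1, R2, R3, R4} → strengths 0.6900, 0.7315, 0.1848, 0.5852
Aggregate via t-conorm [a + b − a·b]: 0.9719

0.972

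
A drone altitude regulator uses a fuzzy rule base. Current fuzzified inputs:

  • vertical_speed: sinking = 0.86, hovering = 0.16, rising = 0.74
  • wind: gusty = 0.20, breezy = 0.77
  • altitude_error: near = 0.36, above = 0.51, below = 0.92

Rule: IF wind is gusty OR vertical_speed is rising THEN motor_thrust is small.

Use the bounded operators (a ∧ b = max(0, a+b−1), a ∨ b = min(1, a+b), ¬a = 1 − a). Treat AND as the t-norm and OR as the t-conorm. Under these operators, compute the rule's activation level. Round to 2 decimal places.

firing strength: gusty=0.20, rising=0.74; OR[min(1, a+b)] → w = 0.94

0.94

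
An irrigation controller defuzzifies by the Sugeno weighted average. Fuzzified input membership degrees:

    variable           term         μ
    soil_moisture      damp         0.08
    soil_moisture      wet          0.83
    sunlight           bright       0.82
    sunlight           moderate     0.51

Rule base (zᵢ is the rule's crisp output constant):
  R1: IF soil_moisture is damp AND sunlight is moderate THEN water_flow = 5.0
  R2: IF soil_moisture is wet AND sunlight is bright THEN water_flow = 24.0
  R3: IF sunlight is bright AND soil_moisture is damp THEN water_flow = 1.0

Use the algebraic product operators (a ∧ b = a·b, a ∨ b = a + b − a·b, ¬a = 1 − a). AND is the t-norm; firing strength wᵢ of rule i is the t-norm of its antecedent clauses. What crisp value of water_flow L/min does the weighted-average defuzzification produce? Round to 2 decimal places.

21.10

R1 (z=5.0): damp=0.08, moderate=0.51; AND[a·b] → w = 0.0408
R2 (z=24.0): wet=0.83, bright=0.82; AND[a·b] → w = 0.6806
R3 (z=1.0): bright=0.82, damp=0.08; AND[a·b] → w = 0.0656
Weighted average = (0.0408·5.0 + 0.6806·24.0 + 0.0656·1.0) / (0.0408 + 0.6806 + 0.0656)
  = 16.6040 / 0.7870 = 21.10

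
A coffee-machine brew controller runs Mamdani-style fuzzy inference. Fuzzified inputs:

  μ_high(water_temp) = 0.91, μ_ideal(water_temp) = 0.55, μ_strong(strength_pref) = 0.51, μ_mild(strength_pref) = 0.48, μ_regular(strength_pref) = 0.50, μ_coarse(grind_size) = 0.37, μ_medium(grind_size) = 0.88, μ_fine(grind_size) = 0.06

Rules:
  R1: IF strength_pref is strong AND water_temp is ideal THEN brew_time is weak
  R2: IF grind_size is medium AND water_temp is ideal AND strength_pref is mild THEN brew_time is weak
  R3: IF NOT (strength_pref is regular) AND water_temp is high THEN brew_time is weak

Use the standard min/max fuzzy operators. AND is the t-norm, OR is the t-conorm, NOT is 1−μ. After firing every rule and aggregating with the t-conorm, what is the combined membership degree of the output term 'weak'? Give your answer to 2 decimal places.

R1: strong=0.51, ideal=0.55; AND[min(a, b)] → w = 0.51
R2: medium=0.88, ideal=0.55, mild=0.48; AND[min(a, b)] → w = 0.48
R3: ¬regular=1−0.50=0.50, high=0.91; AND[min(a, b)] → w = 0.50
Rules with consequent 'weak': {R1, R2, R3} → strengths 0.51, 0.48, 0.50
Aggregate via t-conorm [max(a, b)]: 0.51

0.51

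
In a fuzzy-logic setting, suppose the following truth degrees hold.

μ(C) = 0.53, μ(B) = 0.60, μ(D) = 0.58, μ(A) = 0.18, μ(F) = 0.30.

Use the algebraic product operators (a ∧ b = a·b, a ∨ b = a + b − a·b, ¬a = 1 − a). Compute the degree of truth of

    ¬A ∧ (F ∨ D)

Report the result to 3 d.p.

0.579

¬A = 1 − 0.1800 = 0.8200
F ∨ D = a + b − a·b on (0.3000, 0.5800) = 0.7060
¬A ∧ (F ∨ D) = a·b on (0.8200, 0.7060) = 0.5789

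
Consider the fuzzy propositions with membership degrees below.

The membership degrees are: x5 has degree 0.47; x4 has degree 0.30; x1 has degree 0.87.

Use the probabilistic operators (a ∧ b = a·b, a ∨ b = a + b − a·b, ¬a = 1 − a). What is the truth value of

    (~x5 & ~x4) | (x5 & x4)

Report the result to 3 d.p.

0.460

~x5 = 1 − 0.4700 = 0.5300
~x4 = 1 − 0.3000 = 0.7000
~x5 & ~x4 = a·b on (0.5300, 0.7000) = 0.3710
x5 & x4 = a·b on (0.4700, 0.3000) = 0.1410
(~x5 & ~x4) | (x5 & x4) = a + b − a·b on (0.3710, 0.1410) = 0.4597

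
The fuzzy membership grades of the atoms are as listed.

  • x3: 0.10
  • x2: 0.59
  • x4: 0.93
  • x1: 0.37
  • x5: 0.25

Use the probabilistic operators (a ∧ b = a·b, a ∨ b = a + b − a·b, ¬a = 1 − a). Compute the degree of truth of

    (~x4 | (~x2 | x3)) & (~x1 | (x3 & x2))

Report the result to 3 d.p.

0.330

~x4 = 1 − 0.9300 = 0.0700
~x2 = 1 − 0.5900 = 0.4100
~x2 | x3 = a + b − a·b on (0.4100, 0.1000) = 0.4690
~x4 | (~x2 | x3) = a + b − a·b on (0.0700, 0.4690) = 0.5062
~x1 = 1 − 0.3700 = 0.6300
x3 & x2 = a·b on (0.1000, 0.5900) = 0.0590
~x1 | (x3 & x2) = a + b − a·b on (0.6300, 0.0590) = 0.6518
(~x4 | (~x2 | x3)) & (~x1 | (x3 & x2)) = a·b on (0.5062, 0.6518) = 0.3299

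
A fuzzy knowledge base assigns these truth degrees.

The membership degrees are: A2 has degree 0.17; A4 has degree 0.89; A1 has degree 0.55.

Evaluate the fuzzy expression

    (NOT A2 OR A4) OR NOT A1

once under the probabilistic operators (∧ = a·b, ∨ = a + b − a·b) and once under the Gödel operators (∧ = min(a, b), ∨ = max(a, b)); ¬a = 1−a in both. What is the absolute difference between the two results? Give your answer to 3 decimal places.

0.100

Under probabilistic:
  NOT A2 = 1 − 0.1700 = 0.8300
  NOT A2 OR A4 = a + b − a·b on (0.8300, 0.8900) = 0.9813
  NOT A1 = 1 − 0.5500 = 0.4500
  (NOT A2 OR A4) OR NOT A1 = a + b − a·b on (0.9813, 0.4500) = 0.9897
  → value = 0.9897
Under Gödel:
  NOT A2 = 1 − 0.17 = 0.83
  NOT A2 OR A4 = max(a, b) on (0.83, 0.89) = 0.89
  NOT A1 = 1 − 0.55 = 0.45
  (NOT A2 OR A4) OR NOT A1 = max(a, b) on (0.89, 0.45) = 0.89
  → value = 0.8900
|0.9897 − 0.8900| = 0.100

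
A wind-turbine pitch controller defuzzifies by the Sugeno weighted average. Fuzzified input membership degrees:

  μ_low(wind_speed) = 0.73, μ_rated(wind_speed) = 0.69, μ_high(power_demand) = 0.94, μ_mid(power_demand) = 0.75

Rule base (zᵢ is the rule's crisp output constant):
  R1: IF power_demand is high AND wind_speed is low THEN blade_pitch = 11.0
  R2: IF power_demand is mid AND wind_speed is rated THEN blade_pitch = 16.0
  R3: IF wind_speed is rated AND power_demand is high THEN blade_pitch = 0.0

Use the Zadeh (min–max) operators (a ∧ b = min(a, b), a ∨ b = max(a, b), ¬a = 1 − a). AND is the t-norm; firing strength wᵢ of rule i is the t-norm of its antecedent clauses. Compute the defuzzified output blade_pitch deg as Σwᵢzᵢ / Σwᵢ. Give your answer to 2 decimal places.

9.04

R1 (z=11.0): high=0.94, low=0.73; AND[min(a, b)] → w = 0.73
R2 (z=16.0): mid=0.75, rated=0.69; AND[min(a, b)] → w = 0.69
R3 (z=0.0): rated=0.69, high=0.94; AND[min(a, b)] → w = 0.69
Weighted average = (0.73·11.0 + 0.69·16.0 + 0.69·0.0) / (0.73 + 0.69 + 0.69)
  = 19.0700 / 2.1100 = 9.04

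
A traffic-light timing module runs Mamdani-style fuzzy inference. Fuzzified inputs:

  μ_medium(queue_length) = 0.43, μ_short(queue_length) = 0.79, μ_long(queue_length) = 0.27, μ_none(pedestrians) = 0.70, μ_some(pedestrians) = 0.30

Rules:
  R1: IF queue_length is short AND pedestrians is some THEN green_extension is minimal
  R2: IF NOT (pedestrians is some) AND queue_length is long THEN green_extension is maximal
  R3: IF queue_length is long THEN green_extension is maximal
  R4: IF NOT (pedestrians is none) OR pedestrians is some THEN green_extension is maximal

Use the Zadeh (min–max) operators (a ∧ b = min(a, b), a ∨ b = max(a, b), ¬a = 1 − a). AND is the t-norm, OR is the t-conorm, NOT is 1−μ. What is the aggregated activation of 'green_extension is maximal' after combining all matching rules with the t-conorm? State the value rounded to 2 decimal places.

R1: short=0.79, some=0.30; AND[min(a, b)] → w = 0.30
R2: ¬some=1−0.30=0.70, long=0.27; AND[min(a, b)] → w = 0.27
R3: long=0.27 → w = 0.27
R4: ¬none=1−0.70=0.30, some=0.30; OR[max(a, b)] → w = 0.30
Rules with consequent 'maximal': {R2, R3, R4} → strengths 0.27, 0.27, 0.30
Aggregate via t-conorm [max(a, b)]: 0.30

0.30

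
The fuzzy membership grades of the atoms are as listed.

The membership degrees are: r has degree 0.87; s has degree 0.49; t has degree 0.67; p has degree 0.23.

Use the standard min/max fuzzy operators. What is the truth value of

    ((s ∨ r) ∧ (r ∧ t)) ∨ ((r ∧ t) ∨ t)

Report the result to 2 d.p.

0.67

s ∨ r = max(a, b) on (0.49, 0.87) = 0.87
r ∧ t = min(a, b) on (0.87, 0.67) = 0.67
(s ∨ r) ∧ (r ∧ t) = min(a, b) on (0.87, 0.67) = 0.67
r ∧ t = min(a, b) on (0.87, 0.67) = 0.67
(r ∧ t) ∨ t = max(a, b) on (0.67, 0.67) = 0.67
((s ∨ r) ∧ (r ∧ t)) ∨ ((r ∧ t) ∨ t) = max(a, b) on (0.67, 0.67) = 0.67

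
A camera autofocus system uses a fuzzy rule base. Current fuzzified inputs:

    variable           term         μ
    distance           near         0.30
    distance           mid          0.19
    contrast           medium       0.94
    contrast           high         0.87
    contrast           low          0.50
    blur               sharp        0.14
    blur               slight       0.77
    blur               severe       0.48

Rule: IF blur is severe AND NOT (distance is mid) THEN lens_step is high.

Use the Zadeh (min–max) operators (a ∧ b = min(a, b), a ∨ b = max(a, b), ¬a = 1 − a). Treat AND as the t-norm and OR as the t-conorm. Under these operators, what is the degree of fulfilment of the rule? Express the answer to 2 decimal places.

firing strength: severe=0.48, ¬mid=1−0.19=0.81; AND[min(a, b)] → w = 0.48

0.48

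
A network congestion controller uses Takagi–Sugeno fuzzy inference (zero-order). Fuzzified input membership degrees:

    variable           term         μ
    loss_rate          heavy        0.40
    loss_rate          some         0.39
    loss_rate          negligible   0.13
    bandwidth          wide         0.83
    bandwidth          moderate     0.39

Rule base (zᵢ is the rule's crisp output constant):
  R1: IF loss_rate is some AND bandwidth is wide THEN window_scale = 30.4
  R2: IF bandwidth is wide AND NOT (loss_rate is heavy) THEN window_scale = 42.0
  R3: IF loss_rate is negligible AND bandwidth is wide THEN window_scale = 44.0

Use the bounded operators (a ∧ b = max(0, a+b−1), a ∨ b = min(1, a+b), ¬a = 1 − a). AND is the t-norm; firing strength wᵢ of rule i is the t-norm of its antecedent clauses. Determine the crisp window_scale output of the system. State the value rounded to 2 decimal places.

R1 (z=30.4): some=0.39, wide=0.83; AND[max(0, a+b−1)] → w = 0.22
R2 (z=42.0): wide=0.83, ¬heavy=1−0.40=0.60; AND[max(0, a+b−1)] → w = 0.43
R3 (z=44.0): negligible=0.13, wide=0.83; AND[max(0, a+b−1)] → w = 0.00
Weighted average = (0.22·30.4 + 0.43·42.0 + 0.00·44.0) / (0.22 + 0.43 + 0.00)
  = 24.7480 / 0.6500 = 38.07

38.07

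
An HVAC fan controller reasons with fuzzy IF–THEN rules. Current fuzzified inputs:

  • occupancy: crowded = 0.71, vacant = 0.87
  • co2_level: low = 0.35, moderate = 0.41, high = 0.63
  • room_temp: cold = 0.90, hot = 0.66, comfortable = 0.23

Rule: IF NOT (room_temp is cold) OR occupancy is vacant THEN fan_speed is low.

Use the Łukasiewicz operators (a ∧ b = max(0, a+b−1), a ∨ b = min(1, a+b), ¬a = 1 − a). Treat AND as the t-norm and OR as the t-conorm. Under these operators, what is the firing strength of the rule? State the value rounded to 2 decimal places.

0.97

firing strength: ¬cold=1−0.90=0.10, vacant=0.87; OR[min(1, a+b)] → w = 0.97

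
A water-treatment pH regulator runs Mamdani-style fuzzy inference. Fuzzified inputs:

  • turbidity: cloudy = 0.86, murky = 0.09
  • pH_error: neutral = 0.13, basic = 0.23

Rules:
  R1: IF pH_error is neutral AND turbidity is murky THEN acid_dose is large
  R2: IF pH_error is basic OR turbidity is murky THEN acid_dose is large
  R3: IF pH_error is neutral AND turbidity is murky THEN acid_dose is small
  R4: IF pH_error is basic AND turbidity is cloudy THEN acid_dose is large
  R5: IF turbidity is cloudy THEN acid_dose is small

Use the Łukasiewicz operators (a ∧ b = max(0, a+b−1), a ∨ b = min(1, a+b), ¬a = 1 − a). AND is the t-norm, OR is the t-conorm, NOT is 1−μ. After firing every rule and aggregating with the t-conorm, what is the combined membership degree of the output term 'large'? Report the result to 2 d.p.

R1: neutral=0.13, murky=0.09; AND[max(0, a+b−1)] → w = 0.00
R2: basic=0.23, murky=0.09; OR[min(1, a+b)] → w = 0.32
R3: neutral=0.13, murky=0.09; AND[max(0, a+b−1)] → w = 0.00
R4: basic=0.23, cloudy=0.86; AND[max(0, a+b−1)] → w = 0.09
R5: cloudy=0.86 → w = 0.86
Rules with consequent 'large': {R1, R2, R4} → strengths 0.00, 0.32, 0.09
Aggregate via t-conorm [min(1, a+b)]: 0.41

0.41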